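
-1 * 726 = -726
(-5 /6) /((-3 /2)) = 5 /9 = 0.56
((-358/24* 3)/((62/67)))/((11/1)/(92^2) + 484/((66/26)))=-38065782/150084671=-0.25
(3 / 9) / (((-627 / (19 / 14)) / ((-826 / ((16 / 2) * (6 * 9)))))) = 59 / 42768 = 0.00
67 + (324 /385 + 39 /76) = 68.35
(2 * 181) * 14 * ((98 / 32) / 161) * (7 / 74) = 62083 / 6808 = 9.12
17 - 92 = -75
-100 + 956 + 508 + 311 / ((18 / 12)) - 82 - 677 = 2437 / 3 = 812.33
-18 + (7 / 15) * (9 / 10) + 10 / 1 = -379 / 50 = -7.58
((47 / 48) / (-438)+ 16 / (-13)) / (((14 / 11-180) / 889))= 6.13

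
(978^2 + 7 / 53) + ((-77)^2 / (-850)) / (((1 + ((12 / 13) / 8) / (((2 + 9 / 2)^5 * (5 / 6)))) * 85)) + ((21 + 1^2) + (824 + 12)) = 17694820139963046317 / 18483278928050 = 957342.05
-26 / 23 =-1.13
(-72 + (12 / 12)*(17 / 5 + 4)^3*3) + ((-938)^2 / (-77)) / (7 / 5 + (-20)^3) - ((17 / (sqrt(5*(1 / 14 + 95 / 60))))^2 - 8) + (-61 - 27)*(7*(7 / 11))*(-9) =35513761847623 / 7643662125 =4646.17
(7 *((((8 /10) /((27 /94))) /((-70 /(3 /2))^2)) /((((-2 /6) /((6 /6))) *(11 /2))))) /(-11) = 47 /105875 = 0.00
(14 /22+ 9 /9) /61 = 18 /671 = 0.03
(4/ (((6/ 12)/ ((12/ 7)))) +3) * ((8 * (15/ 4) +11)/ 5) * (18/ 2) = 43173/ 35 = 1233.51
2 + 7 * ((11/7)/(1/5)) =57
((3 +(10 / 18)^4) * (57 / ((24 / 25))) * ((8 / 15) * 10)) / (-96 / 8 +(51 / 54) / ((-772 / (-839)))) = -29787774400 / 333493443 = -89.32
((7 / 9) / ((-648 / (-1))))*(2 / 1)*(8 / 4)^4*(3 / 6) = 0.02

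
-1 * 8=-8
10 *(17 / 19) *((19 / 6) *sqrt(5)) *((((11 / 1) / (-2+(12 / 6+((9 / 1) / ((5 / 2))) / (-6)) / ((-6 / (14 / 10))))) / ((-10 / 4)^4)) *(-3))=17952 *sqrt(5) / 1745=23.00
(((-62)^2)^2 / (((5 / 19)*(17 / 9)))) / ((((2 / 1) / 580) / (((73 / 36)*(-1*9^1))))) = -2674568533176 / 17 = -157327560775.06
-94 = -94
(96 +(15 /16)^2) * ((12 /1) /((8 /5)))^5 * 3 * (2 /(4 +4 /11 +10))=621497559375 /647168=960334.19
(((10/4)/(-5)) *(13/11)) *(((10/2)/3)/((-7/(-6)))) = -65/77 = -0.84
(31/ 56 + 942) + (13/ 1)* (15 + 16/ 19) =1222005/ 1064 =1148.50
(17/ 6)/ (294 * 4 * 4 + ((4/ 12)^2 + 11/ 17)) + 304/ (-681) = -437064997/ 980405736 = -0.45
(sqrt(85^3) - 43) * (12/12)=-43 + 85 * sqrt(85)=740.66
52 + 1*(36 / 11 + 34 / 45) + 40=47534 / 495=96.03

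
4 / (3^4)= 4 / 81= 0.05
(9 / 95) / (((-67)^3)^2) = 9 / 8593546306055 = 0.00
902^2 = 813604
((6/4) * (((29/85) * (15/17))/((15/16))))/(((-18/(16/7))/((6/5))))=-3712/50575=-0.07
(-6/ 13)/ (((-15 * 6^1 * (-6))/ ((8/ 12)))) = -1/ 1755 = -0.00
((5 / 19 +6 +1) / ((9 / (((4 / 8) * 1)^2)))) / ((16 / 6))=0.08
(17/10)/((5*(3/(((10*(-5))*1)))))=-17/3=-5.67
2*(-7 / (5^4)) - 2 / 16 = -737 / 5000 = -0.15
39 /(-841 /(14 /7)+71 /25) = -650 /6961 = -0.09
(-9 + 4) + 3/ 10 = -47/ 10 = -4.70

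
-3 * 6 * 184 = -3312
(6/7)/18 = 1/21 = 0.05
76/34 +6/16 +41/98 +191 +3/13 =16829083/86632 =194.26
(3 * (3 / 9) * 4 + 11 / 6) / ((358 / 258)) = 1505 / 358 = 4.20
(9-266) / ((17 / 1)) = -257 / 17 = -15.12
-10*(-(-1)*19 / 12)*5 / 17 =-475 / 102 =-4.66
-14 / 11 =-1.27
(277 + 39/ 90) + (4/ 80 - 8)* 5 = 14261/ 60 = 237.68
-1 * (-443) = 443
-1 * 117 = -117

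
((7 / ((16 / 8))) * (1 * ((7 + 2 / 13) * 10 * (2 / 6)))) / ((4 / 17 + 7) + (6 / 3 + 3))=18445 / 2704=6.82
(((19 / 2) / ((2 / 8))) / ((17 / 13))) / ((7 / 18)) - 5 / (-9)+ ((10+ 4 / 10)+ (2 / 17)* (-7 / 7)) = 458177 / 5355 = 85.56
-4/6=-2/3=-0.67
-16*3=-48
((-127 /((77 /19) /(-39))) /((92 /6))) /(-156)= -7239 /14168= -0.51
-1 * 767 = -767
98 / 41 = 2.39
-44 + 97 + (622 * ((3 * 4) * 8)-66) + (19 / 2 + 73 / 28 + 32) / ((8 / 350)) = 986059 / 16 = 61628.69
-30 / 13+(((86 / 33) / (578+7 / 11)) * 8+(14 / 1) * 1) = 11.73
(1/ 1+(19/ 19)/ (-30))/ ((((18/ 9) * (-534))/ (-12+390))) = -609/ 1780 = -0.34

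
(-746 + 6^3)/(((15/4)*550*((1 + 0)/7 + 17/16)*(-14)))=1696/111375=0.02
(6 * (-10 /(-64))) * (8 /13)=15 /26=0.58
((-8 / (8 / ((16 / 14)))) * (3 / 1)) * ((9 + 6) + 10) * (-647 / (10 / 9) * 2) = 698760 / 7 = 99822.86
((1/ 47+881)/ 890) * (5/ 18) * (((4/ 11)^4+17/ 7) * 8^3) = 442902618112/ 1286109363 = 344.37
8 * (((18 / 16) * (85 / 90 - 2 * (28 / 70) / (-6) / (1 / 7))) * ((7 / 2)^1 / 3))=1183 / 60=19.72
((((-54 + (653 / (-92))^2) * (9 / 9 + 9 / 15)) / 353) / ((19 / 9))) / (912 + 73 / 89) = -1292013 / 151707006170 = -0.00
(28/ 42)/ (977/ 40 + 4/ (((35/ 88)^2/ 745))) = 784/ 22182759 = 0.00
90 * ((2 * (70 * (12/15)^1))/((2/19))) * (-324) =-31026240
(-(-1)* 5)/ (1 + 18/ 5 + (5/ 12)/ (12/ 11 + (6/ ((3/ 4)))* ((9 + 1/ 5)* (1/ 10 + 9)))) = 55345200/ 50924459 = 1.09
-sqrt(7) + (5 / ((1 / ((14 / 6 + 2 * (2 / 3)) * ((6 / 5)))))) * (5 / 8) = 55 / 4 - sqrt(7) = 11.10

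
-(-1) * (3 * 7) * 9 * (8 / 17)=1512 / 17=88.94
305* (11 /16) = 3355 /16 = 209.69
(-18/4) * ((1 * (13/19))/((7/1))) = -0.44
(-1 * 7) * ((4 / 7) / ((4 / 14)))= -14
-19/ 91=-0.21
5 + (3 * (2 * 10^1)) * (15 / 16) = 61.25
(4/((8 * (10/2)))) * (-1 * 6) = -3/5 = -0.60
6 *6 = 36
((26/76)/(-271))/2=-13/20596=-0.00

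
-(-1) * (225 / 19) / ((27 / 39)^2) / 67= 0.37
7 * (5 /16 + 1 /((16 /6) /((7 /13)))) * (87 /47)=65163 /9776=6.67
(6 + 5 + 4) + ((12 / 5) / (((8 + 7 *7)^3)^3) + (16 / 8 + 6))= 243472708289722189 / 10585769925640095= 23.00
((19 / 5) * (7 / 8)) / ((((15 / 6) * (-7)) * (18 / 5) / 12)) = -19 / 30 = -0.63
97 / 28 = 3.46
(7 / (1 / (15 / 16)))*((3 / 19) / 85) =63 / 5168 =0.01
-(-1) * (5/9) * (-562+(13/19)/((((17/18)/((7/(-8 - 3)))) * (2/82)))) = -10319720/31977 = -322.72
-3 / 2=-1.50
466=466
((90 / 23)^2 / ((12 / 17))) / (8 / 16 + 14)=22950 / 15341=1.50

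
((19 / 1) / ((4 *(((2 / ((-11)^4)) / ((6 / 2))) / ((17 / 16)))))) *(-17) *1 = -241181193 / 128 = -1884228.07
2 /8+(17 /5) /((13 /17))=1221 /260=4.70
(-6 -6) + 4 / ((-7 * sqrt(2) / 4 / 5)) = -12 -40 * sqrt(2) / 7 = -20.08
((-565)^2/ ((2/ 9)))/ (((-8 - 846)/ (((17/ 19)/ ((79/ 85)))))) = -4151521125/ 2563708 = -1619.34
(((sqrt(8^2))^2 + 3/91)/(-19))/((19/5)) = -29135/32851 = -0.89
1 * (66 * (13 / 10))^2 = 184041 / 25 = 7361.64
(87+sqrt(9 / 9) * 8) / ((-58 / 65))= -6175 / 58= -106.47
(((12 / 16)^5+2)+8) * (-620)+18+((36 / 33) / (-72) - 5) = -53510849 / 8448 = -6334.14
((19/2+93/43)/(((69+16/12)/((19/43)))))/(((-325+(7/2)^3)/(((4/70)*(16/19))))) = -385152/30819030305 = -0.00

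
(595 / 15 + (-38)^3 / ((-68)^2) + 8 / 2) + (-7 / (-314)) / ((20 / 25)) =31.83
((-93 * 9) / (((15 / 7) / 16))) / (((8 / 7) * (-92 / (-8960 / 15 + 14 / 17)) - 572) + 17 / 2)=6654386592 / 599810215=11.09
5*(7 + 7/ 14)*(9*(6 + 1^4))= 4725/ 2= 2362.50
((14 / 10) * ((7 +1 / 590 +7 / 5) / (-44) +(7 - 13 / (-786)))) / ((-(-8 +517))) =-487456193 / 25964802600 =-0.02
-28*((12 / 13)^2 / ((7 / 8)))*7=-32256 / 169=-190.86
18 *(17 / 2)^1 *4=612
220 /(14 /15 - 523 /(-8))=26400 /7957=3.32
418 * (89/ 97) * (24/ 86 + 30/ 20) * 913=2598355089/ 4171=622957.35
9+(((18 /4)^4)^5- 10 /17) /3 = 206680312804438600241 /53477376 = 3864817765262.80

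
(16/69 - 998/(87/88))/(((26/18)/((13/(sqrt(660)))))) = -1009744* sqrt(165)/36685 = -353.56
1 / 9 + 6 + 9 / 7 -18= -668 / 63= -10.60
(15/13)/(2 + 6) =15/104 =0.14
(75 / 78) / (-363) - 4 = -37777 / 9438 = -4.00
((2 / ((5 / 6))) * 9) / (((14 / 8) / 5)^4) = 3456000 / 2401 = 1439.40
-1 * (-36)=36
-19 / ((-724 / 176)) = 836 / 181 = 4.62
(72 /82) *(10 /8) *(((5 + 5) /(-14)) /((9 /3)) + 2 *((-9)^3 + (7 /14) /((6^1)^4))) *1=-66145645 /41328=-1600.50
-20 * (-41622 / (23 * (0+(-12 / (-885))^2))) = 196856225.54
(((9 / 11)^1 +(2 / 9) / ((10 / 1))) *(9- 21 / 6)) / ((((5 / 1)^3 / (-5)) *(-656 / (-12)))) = -52 / 15375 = -0.00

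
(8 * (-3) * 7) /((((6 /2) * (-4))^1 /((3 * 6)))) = 252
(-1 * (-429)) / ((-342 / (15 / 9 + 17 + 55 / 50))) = -84799 / 3420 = -24.80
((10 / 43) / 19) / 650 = 0.00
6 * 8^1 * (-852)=-40896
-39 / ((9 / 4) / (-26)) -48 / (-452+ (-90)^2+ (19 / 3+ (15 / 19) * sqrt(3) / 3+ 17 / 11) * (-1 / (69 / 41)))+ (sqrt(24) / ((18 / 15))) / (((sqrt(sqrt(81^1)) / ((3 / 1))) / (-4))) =-20 * sqrt(6) / 3 -610798320 * sqrt(3) / 4754111133720947+ 6427468685410668568 / 14262333401162841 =434.33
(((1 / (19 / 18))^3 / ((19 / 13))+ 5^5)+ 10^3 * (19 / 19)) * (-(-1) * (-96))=-51614394336 / 130321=-396055.85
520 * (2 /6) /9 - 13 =169 /27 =6.26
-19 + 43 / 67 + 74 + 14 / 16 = 30293 / 536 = 56.52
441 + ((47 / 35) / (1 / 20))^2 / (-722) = 7783177 / 17689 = 440.00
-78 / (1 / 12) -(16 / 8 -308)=-630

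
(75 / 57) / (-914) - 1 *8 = -138953 / 17366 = -8.00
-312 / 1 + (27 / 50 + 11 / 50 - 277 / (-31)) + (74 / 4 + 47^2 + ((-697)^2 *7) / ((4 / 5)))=13183537231 / 3100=4252753.95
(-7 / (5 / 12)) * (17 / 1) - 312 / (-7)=-241.03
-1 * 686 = -686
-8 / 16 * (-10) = 5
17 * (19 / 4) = 323 / 4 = 80.75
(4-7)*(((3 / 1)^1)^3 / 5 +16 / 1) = -321 / 5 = -64.20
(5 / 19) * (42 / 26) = 105 / 247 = 0.43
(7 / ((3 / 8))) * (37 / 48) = 259 / 18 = 14.39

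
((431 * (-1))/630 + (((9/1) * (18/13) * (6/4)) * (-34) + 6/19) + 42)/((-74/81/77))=9149365863/182780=50056.71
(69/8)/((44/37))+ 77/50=77377/8800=8.79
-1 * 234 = -234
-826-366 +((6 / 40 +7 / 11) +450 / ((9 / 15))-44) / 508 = -133062427 / 111760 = -1190.61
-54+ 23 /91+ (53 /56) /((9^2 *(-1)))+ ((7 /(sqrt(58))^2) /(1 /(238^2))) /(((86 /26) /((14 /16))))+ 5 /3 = 129150545375 /73533096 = 1756.36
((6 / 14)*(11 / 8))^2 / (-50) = -0.01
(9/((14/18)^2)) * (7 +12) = 13851/49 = 282.67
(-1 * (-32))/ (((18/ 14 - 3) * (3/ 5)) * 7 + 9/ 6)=-320/ 57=-5.61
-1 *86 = -86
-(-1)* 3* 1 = 3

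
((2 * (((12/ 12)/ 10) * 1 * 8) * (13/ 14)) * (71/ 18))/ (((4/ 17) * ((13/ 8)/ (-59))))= -284852/ 315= -904.29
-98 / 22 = -49 / 11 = -4.45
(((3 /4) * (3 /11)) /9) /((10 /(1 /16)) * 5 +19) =1 /36036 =0.00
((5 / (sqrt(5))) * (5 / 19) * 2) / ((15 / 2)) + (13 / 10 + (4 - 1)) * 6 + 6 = 4 * sqrt(5) / 57 + 159 / 5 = 31.96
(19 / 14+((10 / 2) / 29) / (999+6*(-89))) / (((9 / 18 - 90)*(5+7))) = -51257 / 40552092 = -0.00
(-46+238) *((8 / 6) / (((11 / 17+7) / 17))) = 36992 / 65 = 569.11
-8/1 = -8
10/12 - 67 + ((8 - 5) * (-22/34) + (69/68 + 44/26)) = -173443/2652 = -65.40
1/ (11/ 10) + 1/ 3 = 41/ 33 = 1.24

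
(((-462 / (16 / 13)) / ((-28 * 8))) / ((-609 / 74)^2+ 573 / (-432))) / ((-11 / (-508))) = 61025913 / 52360948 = 1.17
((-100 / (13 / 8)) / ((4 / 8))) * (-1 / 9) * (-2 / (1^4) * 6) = -6400 / 39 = -164.10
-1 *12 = -12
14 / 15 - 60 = -886 / 15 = -59.07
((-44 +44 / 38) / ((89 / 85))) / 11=-6290 / 1691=-3.72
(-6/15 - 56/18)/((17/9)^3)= -12798/24565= -0.52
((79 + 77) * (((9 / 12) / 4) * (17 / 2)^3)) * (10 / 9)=319345 / 16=19959.06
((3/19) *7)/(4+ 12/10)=105/494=0.21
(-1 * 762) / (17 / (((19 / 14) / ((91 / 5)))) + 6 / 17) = -615315 / 184378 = -3.34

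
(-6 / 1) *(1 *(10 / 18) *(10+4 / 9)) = -940 / 27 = -34.81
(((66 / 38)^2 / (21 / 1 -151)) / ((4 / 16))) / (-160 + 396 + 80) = -1089 / 3707470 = -0.00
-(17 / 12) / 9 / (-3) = 17 / 324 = 0.05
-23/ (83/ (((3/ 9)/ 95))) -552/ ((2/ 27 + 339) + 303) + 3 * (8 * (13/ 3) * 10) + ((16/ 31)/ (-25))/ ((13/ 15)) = 21465980461786/ 20657935155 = 1039.12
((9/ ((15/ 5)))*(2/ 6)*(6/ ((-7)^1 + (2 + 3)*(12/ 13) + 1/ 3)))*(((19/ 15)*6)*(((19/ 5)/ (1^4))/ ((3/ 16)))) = -56316/ 125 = -450.53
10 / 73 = 0.14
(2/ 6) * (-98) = -98/ 3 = -32.67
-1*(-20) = 20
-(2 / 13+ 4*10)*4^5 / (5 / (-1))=534528 / 65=8223.51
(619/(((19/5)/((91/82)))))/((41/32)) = 4506320/31939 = 141.09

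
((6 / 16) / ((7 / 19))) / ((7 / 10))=285 / 196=1.45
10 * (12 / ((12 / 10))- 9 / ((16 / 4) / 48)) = -980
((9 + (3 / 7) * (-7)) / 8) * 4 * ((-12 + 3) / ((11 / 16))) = -432 / 11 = -39.27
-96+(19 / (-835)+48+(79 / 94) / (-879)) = -3313285939 / 68992710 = -48.02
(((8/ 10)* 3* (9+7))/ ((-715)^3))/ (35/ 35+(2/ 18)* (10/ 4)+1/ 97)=-335232/ 4110338464375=-0.00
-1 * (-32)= 32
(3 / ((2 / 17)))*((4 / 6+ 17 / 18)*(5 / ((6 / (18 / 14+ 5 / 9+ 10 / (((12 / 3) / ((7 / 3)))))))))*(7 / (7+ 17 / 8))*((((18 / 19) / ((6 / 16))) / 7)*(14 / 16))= 2383655 / 37449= 63.65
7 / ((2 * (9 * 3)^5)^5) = 7 / 19464537206827446691829887763803561824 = 0.00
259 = 259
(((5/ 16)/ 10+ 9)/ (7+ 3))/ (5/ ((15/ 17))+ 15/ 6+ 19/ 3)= 289/ 4640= 0.06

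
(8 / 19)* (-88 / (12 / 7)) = -1232 / 57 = -21.61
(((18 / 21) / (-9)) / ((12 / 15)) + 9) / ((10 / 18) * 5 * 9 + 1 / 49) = 2611 / 7356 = 0.35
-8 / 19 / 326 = -4 / 3097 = -0.00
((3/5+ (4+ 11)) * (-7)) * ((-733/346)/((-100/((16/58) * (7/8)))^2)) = 9805341/7274650000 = 0.00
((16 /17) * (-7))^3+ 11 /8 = -11185381 /39304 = -284.59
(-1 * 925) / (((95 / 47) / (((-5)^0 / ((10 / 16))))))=-13912 / 19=-732.21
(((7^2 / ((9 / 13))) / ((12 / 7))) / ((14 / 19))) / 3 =12103 / 648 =18.68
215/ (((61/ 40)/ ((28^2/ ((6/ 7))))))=23598400/ 183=128953.01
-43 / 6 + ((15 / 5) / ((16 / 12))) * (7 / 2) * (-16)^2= 12053 / 6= 2008.83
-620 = -620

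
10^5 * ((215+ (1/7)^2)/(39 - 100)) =-1053600000/2989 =-352492.47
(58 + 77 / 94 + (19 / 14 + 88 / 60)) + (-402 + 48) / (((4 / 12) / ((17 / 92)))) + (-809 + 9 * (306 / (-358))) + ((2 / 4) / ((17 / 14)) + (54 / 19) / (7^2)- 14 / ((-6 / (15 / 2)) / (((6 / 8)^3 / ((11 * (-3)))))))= -61513626658786997 / 64680183173760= -951.04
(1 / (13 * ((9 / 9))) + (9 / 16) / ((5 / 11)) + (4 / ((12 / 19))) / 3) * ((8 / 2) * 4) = 32063 / 585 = 54.81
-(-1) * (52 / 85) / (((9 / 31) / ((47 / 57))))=1.74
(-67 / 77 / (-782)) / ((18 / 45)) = 0.00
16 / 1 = 16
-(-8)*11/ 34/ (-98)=-22/ 833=-0.03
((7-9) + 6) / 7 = 4 / 7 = 0.57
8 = 8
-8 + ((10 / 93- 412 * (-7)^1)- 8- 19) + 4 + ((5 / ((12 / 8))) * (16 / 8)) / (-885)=46964879 / 16461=2853.10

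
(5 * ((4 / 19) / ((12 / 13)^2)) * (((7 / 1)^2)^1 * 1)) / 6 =41405 / 4104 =10.09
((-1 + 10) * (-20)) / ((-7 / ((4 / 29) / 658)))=0.01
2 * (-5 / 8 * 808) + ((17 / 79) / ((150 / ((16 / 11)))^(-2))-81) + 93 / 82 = 248470793 / 207296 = 1198.63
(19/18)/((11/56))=532/99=5.37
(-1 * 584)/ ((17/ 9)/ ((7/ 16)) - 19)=36792/ 925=39.78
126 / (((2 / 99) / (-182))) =-1135134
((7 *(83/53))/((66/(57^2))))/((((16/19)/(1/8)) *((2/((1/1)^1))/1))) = 11955237/298496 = 40.05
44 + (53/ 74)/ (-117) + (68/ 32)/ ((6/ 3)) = 3120785/ 69264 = 45.06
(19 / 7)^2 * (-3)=-1083 / 49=-22.10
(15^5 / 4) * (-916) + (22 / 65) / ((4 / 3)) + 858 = -22606482177 / 130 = -173896016.75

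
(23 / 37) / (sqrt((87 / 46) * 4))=23 * sqrt(4002) / 6438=0.23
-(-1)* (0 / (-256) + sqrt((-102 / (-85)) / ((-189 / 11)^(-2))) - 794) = -794 + 189* sqrt(30) / 55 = -775.18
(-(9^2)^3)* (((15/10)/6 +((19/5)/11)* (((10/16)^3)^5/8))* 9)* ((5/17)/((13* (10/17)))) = -45996.98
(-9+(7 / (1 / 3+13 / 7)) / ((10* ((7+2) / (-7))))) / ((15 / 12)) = -12763 / 1725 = -7.40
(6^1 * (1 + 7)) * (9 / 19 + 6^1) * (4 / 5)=23616 / 95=248.59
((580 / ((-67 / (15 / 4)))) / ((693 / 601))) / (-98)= 435725 / 1516746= 0.29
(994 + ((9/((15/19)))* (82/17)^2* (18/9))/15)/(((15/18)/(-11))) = -490852692/36125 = -13587.62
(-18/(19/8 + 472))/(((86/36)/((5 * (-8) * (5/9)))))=3840/10879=0.35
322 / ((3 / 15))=1610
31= 31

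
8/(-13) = -8/13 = -0.62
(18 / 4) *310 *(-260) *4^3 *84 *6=-11699251200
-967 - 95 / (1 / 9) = -1822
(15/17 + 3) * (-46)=-3036/17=-178.59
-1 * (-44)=44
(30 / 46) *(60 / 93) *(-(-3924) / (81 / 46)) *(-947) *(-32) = 28414073.12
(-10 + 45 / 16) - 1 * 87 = -1507 / 16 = -94.19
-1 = -1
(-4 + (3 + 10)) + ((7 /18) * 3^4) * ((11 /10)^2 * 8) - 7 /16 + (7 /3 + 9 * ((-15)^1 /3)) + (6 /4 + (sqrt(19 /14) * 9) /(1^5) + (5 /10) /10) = 9 * sqrt(266) /14 + 326839 /1200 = 282.85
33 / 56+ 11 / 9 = 1.81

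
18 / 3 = 6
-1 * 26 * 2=-52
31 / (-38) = -31 / 38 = -0.82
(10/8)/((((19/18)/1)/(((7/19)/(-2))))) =-315/1444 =-0.22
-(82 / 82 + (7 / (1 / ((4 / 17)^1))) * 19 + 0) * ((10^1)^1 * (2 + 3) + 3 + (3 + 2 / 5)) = -154818 / 85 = -1821.39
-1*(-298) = 298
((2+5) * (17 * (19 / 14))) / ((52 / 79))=25517 / 104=245.36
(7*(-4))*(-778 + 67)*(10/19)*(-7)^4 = 477991080/19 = 25157425.26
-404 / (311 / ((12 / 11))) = -4848 / 3421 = -1.42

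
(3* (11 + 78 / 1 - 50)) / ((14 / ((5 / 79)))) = 585 / 1106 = 0.53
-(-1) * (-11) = -11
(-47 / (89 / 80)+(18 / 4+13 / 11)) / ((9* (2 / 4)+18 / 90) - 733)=357975 / 7130057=0.05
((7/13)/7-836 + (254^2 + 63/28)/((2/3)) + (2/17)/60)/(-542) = -2544367357/14373840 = -177.01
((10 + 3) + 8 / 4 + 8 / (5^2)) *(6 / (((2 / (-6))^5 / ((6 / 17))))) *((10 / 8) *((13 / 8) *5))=-10889073 / 136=-80066.71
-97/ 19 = -5.11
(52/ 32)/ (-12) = -13/ 96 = -0.14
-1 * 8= -8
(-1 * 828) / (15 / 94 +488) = -77832 / 45887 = -1.70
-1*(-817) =817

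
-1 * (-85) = 85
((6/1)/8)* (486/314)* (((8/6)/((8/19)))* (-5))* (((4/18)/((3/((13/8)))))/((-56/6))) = 33345/140672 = 0.24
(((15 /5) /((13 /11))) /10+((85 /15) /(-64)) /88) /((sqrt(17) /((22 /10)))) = 277679 *sqrt(17) /8486400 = 0.13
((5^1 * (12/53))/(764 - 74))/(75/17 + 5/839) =14263/38404595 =0.00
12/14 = 6/7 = 0.86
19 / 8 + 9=91 / 8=11.38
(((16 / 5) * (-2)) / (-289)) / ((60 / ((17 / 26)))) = 4 / 16575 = 0.00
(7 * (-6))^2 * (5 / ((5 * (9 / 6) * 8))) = 147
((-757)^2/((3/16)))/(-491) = -9168784/1473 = -6224.56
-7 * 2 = -14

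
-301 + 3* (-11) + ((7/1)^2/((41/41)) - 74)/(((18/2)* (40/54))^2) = -5353/16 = -334.56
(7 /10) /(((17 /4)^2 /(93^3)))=45043992 /1445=31172.31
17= 17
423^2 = 178929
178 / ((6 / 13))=1157 / 3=385.67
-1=-1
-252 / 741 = -84 / 247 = -0.34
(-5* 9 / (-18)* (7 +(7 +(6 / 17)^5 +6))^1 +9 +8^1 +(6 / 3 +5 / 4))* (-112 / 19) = -11173612156 / 26977283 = -414.19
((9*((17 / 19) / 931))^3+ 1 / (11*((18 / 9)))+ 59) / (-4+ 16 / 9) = -12941705318113125 / 487071275131672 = -26.57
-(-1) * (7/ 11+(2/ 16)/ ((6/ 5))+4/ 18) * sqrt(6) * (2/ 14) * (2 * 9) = 1525 * sqrt(6)/ 616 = 6.06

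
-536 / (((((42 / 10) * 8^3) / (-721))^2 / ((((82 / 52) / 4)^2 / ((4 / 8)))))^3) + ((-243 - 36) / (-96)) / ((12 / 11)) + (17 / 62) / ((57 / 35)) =429655713438191928637273278629537 / 152926465401024416109281994080256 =2.81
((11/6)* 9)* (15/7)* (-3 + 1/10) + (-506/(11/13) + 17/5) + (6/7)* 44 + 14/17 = -658.60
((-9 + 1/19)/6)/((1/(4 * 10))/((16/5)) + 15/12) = -1.19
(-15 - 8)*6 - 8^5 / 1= -32906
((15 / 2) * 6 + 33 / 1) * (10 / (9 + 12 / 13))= 3380 / 43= 78.60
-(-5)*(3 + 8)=55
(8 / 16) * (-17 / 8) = -17 / 16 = -1.06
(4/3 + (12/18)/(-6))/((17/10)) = 110/153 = 0.72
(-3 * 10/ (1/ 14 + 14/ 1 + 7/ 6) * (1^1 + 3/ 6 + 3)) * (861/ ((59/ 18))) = -4393683/ 1888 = -2327.16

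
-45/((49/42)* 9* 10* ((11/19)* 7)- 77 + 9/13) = -11115/86257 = -0.13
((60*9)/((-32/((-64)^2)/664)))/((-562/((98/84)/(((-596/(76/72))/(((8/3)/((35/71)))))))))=-114654208/125607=-912.80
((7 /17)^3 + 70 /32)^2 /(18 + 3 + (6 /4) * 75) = 31486018249 /824925558144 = 0.04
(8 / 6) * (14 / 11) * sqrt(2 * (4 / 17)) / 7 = 16 * sqrt(34) / 561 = 0.17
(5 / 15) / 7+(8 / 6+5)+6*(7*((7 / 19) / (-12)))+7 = 9649 / 798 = 12.09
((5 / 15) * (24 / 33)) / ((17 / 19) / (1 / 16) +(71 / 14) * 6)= 1064 / 196383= 0.01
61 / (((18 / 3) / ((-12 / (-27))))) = 122 / 27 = 4.52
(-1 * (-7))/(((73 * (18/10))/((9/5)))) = 7/73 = 0.10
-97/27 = -3.59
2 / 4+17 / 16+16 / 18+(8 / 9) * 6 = 1121 / 144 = 7.78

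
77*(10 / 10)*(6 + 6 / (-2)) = 231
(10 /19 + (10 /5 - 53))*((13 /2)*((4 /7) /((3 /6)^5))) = -113984 /19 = -5999.16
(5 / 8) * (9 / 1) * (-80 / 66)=-75 / 11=-6.82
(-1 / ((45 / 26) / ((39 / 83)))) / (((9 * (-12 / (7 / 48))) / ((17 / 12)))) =20111 / 38724480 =0.00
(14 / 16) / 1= 7 / 8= 0.88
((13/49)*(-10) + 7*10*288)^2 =975571044100/2401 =406318635.61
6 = 6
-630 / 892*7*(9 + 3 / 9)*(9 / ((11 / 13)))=-490.80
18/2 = 9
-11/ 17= -0.65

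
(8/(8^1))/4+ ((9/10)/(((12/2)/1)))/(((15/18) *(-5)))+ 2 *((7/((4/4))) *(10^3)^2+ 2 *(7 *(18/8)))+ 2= 7000032607/500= 14000065.21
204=204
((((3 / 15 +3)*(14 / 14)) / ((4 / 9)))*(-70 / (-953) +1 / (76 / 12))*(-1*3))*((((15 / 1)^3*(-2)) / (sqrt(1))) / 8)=76344525 / 18107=4216.30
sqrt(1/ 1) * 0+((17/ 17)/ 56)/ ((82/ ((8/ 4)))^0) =1/ 56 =0.02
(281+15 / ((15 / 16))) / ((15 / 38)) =3762 / 5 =752.40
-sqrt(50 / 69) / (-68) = 5 * sqrt(138) / 4692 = 0.01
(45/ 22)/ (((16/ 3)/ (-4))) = -135/ 88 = -1.53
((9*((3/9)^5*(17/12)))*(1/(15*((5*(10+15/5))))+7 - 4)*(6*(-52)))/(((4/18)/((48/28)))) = -28424/75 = -378.99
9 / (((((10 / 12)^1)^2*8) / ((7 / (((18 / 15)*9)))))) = 21 / 20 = 1.05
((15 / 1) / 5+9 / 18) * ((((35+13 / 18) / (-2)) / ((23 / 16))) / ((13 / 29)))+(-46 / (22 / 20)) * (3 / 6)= -3490568 / 29601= -117.92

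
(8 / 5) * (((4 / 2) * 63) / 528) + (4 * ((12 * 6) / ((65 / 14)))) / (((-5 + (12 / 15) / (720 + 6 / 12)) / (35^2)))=-391446463359 / 25752155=-15200.53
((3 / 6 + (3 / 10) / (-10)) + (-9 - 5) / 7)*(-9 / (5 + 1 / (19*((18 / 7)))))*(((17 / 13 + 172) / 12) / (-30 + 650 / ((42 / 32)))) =218444121 / 2565602000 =0.09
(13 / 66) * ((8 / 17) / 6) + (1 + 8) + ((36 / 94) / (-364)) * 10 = 64819186 / 7198191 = 9.00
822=822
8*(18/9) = 16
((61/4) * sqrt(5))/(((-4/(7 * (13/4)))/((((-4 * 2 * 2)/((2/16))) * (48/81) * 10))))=1776320 * sqrt(5)/27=147110.08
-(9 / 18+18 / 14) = -25 / 14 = -1.79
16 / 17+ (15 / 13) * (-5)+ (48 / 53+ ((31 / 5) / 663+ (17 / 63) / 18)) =-258880151 / 66412710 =-3.90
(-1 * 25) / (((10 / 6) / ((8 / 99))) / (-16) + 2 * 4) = -3200 / 859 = -3.73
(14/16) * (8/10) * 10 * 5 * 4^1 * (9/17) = 1260/17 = 74.12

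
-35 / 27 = -1.30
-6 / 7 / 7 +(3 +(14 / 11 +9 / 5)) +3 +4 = 34901 / 2695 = 12.95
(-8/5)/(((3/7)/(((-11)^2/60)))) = -1694/225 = -7.53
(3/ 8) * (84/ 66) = 21/ 44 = 0.48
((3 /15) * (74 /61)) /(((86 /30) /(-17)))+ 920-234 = 1795604 /2623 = 684.56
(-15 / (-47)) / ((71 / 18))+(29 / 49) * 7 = 98663 / 23359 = 4.22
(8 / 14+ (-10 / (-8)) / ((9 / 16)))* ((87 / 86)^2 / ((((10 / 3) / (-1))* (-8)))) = 27753 / 258860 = 0.11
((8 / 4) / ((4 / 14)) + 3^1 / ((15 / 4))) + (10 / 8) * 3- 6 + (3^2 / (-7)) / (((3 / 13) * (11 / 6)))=3867 / 1540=2.51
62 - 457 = -395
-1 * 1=-1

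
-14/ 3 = -4.67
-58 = -58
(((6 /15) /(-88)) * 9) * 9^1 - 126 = -27801 /220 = -126.37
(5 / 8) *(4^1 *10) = 25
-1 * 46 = -46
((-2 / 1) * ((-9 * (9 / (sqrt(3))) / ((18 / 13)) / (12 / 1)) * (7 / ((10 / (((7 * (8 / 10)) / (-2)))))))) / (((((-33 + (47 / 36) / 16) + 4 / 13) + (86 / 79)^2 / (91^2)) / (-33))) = -156441809828304 * sqrt(3) / 24269331515425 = -11.16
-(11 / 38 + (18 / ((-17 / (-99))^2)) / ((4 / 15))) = -12571372 / 5491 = -2289.45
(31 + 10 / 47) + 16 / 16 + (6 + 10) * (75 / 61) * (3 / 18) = 35.49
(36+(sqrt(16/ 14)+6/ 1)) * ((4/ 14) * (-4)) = -48 - 16 * sqrt(14)/ 49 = -49.22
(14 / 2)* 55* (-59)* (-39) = 885885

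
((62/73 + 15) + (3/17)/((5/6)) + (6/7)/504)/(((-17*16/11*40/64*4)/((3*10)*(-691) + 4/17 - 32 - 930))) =283006910813/50210860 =5636.37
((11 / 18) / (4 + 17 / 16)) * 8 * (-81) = -704 / 9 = -78.22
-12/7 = -1.71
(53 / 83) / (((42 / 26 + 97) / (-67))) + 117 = 12403339 / 106406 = 116.57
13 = 13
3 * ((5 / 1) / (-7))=-15 / 7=-2.14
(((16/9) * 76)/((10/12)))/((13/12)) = 9728/65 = 149.66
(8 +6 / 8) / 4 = 2.19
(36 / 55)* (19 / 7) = 684 / 385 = 1.78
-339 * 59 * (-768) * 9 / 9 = 15360768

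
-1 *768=-768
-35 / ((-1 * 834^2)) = 35 / 695556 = 0.00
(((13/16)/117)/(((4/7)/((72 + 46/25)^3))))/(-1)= -5504313269/1125000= -4892.72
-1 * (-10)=10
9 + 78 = 87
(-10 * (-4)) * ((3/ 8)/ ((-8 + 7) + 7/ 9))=-135/ 2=-67.50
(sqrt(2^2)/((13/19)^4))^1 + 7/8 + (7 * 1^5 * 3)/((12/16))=8682727/228488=38.00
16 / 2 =8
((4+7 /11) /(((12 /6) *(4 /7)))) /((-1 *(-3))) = 1.35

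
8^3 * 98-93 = 50083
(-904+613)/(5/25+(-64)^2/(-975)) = 283725/3901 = 72.73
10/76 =0.13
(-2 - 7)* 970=-8730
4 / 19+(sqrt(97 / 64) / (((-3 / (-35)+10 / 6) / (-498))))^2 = 1259805135859 / 10292224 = 122403.59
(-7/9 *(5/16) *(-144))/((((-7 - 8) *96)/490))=-11.91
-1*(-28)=28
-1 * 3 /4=-3 /4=-0.75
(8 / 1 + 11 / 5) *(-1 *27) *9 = -12393 / 5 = -2478.60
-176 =-176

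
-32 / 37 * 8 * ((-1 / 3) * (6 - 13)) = -1792 / 111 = -16.14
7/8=0.88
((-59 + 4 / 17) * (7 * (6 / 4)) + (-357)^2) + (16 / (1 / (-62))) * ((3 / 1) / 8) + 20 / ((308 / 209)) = 30100703 / 238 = 126473.54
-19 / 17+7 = 100 / 17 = 5.88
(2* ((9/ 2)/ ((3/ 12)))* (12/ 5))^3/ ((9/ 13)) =116453376/ 125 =931627.01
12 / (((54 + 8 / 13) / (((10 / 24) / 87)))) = 0.00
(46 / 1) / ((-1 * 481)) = -46 / 481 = -0.10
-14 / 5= -2.80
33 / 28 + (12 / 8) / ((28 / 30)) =39 / 14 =2.79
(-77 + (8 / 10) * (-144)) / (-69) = 961 / 345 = 2.79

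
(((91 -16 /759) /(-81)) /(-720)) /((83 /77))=483371 /333998640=0.00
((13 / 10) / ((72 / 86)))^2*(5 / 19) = 312481 / 492480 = 0.63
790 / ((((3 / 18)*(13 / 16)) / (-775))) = -58776000 / 13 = -4521230.77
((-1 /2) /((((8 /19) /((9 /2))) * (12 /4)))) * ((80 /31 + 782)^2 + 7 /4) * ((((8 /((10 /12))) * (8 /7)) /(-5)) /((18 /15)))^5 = 1131421820390473728 /50473521875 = 22416145.70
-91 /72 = -1.26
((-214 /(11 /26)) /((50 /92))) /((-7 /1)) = 255944 /1925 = 132.96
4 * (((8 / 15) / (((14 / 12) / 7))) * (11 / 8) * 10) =176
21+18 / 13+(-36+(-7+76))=720 / 13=55.38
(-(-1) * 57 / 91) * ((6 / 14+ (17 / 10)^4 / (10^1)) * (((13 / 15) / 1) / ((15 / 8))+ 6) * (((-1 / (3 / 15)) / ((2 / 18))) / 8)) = -36658887033 / 1274000000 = -28.77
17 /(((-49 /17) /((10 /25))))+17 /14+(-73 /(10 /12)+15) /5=-38379 /2450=-15.66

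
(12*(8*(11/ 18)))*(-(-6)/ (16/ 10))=220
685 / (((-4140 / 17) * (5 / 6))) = -2329 / 690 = -3.38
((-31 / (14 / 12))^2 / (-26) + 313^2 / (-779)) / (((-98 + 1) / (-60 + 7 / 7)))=-4477002305 / 48133631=-93.01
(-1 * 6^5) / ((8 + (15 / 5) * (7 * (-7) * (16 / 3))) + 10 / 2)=2592 / 257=10.09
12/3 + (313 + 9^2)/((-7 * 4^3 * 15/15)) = 699/224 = 3.12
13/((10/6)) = 7.80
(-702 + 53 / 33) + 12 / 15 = -115433 / 165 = -699.59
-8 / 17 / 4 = -2 / 17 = -0.12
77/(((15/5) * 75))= 77/225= 0.34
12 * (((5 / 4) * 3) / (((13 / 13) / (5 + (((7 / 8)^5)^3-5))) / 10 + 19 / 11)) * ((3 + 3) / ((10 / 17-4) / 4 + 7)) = 217913073306383700 / 12246115408730059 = 17.79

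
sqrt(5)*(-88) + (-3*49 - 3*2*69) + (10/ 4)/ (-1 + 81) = -17951/ 32 - 88*sqrt(5) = -757.74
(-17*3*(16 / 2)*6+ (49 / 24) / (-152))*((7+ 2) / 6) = -8930353 / 2432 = -3672.02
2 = 2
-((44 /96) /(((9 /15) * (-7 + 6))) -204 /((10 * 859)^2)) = 1014590047 /1328185800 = 0.76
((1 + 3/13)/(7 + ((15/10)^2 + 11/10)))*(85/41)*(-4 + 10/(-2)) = -27200/12259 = -2.22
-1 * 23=-23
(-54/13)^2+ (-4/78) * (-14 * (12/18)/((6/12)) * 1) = 18.21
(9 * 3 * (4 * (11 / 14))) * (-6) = -3564 / 7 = -509.14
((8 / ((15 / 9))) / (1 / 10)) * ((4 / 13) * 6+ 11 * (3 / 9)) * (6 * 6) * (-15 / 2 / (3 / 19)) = -5882400 / 13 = -452492.31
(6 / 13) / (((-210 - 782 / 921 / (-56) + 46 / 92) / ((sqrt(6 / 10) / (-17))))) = 154728 * sqrt(15) / 5969425475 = 0.00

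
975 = 975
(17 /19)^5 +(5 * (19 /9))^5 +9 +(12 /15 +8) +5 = 95814997557183604 /731055849255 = 131063.85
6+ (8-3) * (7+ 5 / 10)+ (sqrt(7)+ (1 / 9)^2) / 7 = sqrt(7) / 7+ 49331 / 1134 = 43.88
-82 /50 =-41 /25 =-1.64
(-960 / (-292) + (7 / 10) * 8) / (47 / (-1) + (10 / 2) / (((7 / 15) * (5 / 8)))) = -22708 / 76285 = -0.30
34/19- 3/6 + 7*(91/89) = 28567/3382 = 8.45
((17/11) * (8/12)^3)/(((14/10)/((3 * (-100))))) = -68000/693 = -98.12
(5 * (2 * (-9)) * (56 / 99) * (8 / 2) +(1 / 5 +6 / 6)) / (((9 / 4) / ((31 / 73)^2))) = -42799096 / 2637855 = -16.22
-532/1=-532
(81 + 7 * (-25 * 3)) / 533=-444 / 533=-0.83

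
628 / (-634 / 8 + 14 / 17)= -42704 / 5333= -8.01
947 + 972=1919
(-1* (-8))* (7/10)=28/5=5.60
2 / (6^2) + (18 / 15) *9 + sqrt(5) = sqrt(5) + 977 / 90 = 13.09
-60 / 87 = -20 / 29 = -0.69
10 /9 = 1.11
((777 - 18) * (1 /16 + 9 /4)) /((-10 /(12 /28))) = -84249 /1120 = -75.22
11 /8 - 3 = -13 /8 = -1.62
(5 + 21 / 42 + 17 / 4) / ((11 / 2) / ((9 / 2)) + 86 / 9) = 351 / 388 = 0.90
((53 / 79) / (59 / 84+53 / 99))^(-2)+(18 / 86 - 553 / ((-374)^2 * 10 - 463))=1562828474465679745 / 432598309352293392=3.61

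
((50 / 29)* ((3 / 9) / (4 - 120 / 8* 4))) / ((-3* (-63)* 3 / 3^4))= -25 / 17052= -0.00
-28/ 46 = -14/ 23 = -0.61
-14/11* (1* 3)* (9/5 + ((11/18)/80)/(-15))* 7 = -1904581/39600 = -48.10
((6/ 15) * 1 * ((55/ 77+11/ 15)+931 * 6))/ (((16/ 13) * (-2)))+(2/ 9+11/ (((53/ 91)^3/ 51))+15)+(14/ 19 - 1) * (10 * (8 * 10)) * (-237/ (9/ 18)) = 3626000913714563/ 35641153800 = 101736.35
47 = 47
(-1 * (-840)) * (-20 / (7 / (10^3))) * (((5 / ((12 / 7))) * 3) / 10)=-2100000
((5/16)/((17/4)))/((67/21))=105/4556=0.02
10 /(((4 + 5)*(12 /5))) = 25 /54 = 0.46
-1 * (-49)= 49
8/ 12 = 2/ 3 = 0.67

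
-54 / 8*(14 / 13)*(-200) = 18900 / 13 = 1453.85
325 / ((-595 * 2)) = -65 / 238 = -0.27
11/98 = 0.11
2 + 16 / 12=10 / 3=3.33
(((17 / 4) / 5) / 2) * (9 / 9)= 17 / 40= 0.42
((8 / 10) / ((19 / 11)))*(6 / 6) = 44 / 95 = 0.46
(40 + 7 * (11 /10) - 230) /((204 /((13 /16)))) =-23699 /32640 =-0.73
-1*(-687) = 687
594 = 594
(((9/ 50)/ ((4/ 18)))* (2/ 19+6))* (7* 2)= 32886/ 475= 69.23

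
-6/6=-1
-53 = -53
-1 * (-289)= 289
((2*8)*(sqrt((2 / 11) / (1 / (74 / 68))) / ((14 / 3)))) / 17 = 0.09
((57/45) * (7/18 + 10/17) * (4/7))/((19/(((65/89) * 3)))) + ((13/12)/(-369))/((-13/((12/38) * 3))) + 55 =8180028775/148507002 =55.08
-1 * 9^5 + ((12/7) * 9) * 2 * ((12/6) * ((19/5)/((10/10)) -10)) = -2080107/35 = -59431.63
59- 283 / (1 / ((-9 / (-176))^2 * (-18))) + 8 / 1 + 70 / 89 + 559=640.11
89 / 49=1.82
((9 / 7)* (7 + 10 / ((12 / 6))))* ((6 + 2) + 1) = 972 / 7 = 138.86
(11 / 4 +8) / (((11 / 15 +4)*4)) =645 / 1136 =0.57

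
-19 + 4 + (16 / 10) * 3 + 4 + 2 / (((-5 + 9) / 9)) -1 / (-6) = -23 / 15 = -1.53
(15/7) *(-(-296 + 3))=4395/7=627.86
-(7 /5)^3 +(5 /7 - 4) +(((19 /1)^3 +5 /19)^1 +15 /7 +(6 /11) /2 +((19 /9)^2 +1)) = 101632702846 /14812875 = 6861.11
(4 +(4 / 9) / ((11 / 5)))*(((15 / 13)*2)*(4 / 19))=1280 / 627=2.04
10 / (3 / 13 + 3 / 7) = 91 / 6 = 15.17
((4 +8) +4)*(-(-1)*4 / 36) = 16 / 9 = 1.78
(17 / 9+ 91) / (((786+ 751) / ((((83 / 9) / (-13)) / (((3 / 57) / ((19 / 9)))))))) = -25049068 / 14566149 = -1.72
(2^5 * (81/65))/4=648/65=9.97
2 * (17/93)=34/93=0.37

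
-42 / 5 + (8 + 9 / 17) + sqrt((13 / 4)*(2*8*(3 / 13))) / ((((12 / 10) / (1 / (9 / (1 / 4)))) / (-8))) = -0.51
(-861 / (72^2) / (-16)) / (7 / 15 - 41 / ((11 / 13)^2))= -173635 / 950059008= -0.00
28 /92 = 7 /23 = 0.30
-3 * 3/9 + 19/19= 0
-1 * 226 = -226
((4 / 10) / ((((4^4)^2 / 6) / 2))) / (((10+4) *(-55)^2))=3 / 1734656000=0.00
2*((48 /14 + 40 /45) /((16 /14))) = 68 /9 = 7.56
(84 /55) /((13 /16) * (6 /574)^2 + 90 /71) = 2619993152 /2174693895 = 1.20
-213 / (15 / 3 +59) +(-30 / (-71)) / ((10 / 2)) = -14739 / 4544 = -3.24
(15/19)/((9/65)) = 325/57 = 5.70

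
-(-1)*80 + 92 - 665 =-493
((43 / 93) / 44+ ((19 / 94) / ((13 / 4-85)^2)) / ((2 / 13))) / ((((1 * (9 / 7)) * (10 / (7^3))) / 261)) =74.54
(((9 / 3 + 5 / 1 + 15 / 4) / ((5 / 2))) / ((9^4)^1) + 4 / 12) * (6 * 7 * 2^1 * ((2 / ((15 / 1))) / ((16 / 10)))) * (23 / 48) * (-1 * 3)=-3528637 / 1049760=-3.36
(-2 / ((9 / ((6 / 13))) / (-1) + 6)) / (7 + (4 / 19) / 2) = 0.02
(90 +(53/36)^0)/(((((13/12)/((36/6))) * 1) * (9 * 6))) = 28/3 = 9.33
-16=-16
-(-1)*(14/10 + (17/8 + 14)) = 701/40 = 17.52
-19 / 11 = -1.73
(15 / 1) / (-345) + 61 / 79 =1324 / 1817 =0.73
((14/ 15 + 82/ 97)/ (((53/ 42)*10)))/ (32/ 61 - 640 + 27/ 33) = -12155836/ 55077974975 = -0.00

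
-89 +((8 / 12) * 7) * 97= 1091 / 3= 363.67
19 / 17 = 1.12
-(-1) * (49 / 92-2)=-135 / 92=-1.47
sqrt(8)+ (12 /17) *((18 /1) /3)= 7.06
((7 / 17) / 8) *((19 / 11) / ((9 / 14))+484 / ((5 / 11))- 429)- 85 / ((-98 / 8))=39.80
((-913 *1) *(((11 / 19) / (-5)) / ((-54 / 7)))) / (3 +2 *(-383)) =10043 / 559170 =0.02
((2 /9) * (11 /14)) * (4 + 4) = 88 /63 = 1.40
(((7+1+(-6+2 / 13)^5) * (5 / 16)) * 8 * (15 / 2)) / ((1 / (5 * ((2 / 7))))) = -67836295500 / 371293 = -182702.87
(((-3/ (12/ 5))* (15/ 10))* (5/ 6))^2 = 625/ 256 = 2.44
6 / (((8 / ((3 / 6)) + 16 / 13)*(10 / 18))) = 351 / 560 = 0.63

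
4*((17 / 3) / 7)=68 / 21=3.24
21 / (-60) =-7 / 20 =-0.35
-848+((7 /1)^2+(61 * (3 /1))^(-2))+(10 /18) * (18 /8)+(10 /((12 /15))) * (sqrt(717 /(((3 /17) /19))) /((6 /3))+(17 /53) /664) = 938.78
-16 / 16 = -1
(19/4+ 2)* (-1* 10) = -135/2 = -67.50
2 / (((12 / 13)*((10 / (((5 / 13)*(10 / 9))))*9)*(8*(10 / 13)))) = 13 / 7776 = 0.00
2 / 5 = 0.40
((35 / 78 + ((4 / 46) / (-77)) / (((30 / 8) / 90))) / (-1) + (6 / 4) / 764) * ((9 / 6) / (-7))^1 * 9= 398600253 / 492508016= 0.81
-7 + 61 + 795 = 849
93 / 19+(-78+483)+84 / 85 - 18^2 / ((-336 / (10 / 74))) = 687682761 / 1673140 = 411.01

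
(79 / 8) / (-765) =-79 / 6120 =-0.01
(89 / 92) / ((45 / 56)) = 1246 / 1035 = 1.20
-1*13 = -13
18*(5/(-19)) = -90/19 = -4.74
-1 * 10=-10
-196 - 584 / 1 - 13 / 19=-780.68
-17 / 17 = -1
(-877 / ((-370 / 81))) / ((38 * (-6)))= -23679 / 28120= -0.84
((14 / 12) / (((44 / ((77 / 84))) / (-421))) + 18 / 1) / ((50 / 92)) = 51451 / 3600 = 14.29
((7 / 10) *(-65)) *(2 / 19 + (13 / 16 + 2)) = -80717 / 608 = -132.76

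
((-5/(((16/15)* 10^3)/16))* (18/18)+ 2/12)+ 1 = 131/120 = 1.09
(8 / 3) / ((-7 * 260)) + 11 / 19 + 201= 5227912 / 25935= 201.58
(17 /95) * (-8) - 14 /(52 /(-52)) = 1194 /95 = 12.57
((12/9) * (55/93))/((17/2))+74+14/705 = 82606304/1114605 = 74.11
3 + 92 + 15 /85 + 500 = 10118 /17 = 595.18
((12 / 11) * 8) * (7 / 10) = 336 / 55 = 6.11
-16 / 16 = -1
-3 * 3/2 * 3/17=-27/34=-0.79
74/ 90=37/ 45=0.82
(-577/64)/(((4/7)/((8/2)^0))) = -15.78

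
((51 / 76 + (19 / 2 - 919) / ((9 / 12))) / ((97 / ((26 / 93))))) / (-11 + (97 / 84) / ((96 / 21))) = 229910720 / 707363673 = 0.33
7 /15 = 0.47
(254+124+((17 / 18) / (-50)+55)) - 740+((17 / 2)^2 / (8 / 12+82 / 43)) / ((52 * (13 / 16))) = -1933755167 / 6312150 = -306.35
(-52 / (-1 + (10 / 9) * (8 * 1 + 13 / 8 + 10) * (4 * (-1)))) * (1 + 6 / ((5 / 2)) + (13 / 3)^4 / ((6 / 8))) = 14959126 / 53595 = 279.11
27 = 27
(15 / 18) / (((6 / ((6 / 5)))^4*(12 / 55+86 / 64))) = 176 / 206175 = 0.00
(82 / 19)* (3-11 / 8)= 533 / 76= 7.01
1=1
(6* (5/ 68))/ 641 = 15/ 21794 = 0.00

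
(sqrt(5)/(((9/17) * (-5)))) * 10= -34 * sqrt(5)/9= -8.45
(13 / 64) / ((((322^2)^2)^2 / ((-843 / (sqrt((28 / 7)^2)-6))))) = 10959 / 14793023365411441246208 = 0.00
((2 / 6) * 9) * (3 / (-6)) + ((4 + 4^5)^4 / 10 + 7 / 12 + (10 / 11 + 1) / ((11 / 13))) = 810791298857981 / 7260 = 111679242266.94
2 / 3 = 0.67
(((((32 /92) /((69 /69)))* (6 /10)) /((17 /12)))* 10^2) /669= 1920 /87193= 0.02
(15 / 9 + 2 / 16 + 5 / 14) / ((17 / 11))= 3971 / 2856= 1.39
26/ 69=0.38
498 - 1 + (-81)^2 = 7058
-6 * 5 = -30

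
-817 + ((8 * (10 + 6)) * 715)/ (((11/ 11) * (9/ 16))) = 1456967/ 9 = 161885.22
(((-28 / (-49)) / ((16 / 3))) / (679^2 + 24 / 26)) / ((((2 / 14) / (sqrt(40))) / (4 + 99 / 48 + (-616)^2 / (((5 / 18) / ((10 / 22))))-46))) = 387434151 * sqrt(10) / 191793440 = 6.39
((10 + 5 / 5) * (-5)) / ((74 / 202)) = -150.14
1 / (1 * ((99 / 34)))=34 / 99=0.34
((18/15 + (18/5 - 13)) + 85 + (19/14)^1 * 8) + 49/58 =179659/2030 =88.50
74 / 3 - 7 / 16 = 24.23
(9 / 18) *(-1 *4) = -2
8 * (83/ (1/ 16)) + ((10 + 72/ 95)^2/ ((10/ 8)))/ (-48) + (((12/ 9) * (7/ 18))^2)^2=254732543648213/ 23981275125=10622.14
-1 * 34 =-34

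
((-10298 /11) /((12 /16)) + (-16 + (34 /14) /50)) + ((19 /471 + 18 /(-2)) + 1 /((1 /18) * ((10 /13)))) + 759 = -296635961 /604450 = -490.75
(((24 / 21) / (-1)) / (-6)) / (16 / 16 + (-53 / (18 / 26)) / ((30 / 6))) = -15 / 1127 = -0.01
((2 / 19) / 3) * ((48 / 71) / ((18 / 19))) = 16 / 639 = 0.03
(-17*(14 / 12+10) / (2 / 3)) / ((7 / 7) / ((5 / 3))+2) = -5695 / 52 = -109.52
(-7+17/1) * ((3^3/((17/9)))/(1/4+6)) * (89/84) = 14418/595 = 24.23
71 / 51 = 1.39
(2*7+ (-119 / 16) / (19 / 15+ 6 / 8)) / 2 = 4991 / 968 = 5.16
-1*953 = -953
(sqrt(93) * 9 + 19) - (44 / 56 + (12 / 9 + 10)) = 289 / 42 + 9 * sqrt(93) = 93.67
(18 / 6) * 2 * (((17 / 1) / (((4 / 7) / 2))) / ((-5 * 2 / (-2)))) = 357 / 5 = 71.40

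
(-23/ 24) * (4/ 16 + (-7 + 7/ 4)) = 115/ 24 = 4.79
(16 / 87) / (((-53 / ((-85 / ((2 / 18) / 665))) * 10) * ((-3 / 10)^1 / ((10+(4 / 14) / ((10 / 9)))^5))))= -66806498.11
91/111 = 0.82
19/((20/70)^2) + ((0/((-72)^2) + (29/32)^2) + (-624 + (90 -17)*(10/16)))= -344.80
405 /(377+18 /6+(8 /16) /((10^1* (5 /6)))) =20250 /19003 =1.07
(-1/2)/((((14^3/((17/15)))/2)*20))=-17/823200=-0.00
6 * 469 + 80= 2894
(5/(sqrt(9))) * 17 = 85/3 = 28.33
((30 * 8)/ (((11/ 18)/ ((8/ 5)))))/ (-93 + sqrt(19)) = -321408/ 47465 - 3456 * sqrt(19)/ 47465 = -7.09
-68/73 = -0.93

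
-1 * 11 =-11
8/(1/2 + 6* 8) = 16/97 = 0.16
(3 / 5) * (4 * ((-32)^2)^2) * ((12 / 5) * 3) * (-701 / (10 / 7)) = -1111398285312 / 125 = -8891186282.50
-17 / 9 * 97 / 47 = -1649 / 423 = -3.90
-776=-776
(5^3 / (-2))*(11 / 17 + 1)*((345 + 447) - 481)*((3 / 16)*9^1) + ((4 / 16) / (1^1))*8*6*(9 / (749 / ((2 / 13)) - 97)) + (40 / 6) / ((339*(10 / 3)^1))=-7923103772905 / 146656824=-54024.79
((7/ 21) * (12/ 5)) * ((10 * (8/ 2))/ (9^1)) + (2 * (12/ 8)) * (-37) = -967/ 9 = -107.44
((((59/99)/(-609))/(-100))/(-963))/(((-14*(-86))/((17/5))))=-1003/34952260266000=-0.00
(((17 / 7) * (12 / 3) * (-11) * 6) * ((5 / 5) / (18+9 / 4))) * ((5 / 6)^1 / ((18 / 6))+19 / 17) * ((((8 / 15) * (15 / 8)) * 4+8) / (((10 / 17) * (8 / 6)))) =-91256 / 135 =-675.97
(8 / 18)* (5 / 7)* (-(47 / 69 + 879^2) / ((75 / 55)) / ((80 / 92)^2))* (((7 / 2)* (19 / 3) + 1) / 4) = -468708202523 / 340200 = -1377743.10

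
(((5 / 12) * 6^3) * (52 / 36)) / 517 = 0.25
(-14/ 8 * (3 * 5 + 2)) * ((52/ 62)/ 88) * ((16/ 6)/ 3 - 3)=29393/ 49104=0.60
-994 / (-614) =497 / 307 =1.62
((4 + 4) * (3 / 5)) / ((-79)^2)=24 / 31205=0.00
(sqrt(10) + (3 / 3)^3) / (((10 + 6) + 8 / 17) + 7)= 0.18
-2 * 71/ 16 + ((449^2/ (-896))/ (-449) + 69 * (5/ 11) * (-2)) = -700773/ 9856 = -71.10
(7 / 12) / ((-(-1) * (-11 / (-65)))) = 455 / 132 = 3.45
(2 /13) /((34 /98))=98 /221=0.44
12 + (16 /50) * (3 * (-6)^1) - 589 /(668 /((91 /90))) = 1607749 /300600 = 5.35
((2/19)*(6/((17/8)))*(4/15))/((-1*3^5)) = -128/392445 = -0.00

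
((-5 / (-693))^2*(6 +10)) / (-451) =-400 / 216592299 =-0.00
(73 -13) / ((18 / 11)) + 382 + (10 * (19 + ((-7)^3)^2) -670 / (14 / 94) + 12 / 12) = 1172601.10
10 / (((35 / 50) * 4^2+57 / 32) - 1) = 1600 / 1917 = 0.83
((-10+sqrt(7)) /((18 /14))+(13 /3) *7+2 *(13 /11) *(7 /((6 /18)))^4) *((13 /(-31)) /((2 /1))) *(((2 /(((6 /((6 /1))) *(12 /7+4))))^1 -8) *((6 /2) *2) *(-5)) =-30173651781 /1364 -4641 *sqrt(7) /124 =-22121544.61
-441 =-441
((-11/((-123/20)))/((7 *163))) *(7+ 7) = 440/20049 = 0.02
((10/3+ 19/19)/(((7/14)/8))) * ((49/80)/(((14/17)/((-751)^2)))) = 29083651.57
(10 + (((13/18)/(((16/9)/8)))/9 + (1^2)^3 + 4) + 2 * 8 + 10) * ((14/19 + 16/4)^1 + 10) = 609.53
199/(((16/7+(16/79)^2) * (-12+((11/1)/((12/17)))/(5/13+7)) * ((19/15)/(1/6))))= -1564868340/1375214851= -1.14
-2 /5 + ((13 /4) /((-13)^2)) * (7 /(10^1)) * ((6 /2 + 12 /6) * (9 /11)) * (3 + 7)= 431 /2860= 0.15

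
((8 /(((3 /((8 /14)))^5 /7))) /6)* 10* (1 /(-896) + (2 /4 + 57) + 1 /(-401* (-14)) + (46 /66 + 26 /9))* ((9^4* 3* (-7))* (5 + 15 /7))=-104294841456000 /74135677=-1406810.40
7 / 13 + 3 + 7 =137 / 13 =10.54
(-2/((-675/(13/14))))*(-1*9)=-13/525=-0.02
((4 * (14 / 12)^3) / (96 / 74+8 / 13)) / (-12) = -164983 / 596160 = -0.28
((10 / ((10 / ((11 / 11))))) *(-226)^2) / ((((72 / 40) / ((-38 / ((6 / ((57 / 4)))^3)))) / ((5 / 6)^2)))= -10031279.23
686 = 686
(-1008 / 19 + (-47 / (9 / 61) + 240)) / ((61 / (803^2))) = -14511426545 / 10431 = -1391182.68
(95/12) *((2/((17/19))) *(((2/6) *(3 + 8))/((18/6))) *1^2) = 19855/918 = 21.63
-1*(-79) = 79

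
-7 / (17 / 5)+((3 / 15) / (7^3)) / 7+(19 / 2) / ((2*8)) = -9567441 / 6530720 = -1.46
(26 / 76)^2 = 169 / 1444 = 0.12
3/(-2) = -3/2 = -1.50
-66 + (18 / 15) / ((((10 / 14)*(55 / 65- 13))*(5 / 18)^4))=-110127198 / 1234375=-89.22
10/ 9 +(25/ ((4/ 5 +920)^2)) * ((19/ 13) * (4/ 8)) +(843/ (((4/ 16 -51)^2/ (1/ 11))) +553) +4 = 558.14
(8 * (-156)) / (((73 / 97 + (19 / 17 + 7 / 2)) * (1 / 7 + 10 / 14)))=-4801888 / 17711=-271.12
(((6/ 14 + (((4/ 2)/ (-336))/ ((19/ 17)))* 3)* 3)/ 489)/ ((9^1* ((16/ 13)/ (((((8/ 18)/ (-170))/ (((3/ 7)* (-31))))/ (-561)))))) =-5707/ 71198514699840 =-0.00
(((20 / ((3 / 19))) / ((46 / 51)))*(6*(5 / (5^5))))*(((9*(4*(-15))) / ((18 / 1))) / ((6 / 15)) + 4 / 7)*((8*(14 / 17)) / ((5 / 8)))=-15204864 / 14375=-1057.73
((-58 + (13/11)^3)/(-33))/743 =75001/32634789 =0.00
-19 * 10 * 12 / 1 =-2280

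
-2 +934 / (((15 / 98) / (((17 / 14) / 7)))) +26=16238 / 15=1082.53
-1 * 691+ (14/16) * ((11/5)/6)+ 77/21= -54961/80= -687.01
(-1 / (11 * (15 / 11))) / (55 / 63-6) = 21 / 1615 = 0.01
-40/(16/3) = -15/2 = -7.50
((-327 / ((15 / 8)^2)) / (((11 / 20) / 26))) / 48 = -45344 / 495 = -91.60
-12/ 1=-12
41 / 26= 1.58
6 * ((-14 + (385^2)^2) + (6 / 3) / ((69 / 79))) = 3031949784634 / 23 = 131823903679.74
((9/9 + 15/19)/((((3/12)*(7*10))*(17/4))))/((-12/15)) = -4/133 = -0.03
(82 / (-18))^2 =1681 / 81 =20.75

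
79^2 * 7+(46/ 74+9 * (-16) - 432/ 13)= 20928498/ 481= 43510.39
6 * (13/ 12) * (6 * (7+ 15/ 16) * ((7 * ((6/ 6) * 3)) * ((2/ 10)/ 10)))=130.02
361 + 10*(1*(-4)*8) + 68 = 109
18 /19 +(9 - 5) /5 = 166 /95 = 1.75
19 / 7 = 2.71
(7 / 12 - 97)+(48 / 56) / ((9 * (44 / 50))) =-29663 / 308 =-96.31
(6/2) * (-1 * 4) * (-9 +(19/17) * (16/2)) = 12/17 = 0.71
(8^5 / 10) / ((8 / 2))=4096 / 5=819.20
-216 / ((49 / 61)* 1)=-13176 / 49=-268.90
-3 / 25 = -0.12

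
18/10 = 9/5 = 1.80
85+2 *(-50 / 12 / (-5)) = 260 / 3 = 86.67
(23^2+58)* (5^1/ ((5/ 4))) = 2348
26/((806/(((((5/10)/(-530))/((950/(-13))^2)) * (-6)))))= 507/14828075000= 0.00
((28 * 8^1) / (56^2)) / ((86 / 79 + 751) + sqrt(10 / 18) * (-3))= 6241 * sqrt(5) / 49421554280 + 938757 / 9884310856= 0.00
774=774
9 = 9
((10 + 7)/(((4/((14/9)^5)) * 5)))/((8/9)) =285719/32805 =8.71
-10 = -10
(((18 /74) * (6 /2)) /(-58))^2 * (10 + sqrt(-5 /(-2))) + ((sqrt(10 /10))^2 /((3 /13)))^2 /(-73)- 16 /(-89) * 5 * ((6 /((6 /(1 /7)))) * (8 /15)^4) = -260050305420151 /1060316154717750 + 729 * sqrt(10) /9210632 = -0.25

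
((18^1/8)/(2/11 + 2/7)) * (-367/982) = -28259/15712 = -1.80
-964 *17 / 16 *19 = -77843 / 4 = -19460.75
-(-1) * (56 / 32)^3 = 343 / 64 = 5.36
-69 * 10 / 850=-69 / 85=-0.81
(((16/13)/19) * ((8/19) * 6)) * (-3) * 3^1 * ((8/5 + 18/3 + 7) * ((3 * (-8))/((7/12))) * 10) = 290635776/32851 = 8847.09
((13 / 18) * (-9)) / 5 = -13 / 10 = -1.30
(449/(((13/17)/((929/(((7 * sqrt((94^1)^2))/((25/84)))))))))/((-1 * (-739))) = 0.33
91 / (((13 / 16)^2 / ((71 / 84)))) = 4544 / 39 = 116.51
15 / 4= 3.75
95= 95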